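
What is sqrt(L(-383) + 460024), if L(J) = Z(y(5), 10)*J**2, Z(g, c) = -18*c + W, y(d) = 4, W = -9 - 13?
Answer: I*sqrt(29171154) ≈ 5401.0*I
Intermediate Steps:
W = -22
Z(g, c) = -22 - 18*c (Z(g, c) = -18*c - 22 = -22 - 18*c)
L(J) = -202*J**2 (L(J) = (-22 - 18*10)*J**2 = (-22 - 180)*J**2 = -202*J**2)
sqrt(L(-383) + 460024) = sqrt(-202*(-383)**2 + 460024) = sqrt(-202*146689 + 460024) = sqrt(-29631178 + 460024) = sqrt(-29171154) = I*sqrt(29171154)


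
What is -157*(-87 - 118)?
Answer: 32185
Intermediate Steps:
-157*(-87 - 118) = -157*(-205) = 32185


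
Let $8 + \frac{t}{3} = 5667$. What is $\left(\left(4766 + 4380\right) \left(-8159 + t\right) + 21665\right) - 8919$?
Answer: $80662174$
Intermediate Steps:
$t = 16977$ ($t = -24 + 3 \cdot 5667 = -24 + 17001 = 16977$)
$\left(\left(4766 + 4380\right) \left(-8159 + t\right) + 21665\right) - 8919 = \left(\left(4766 + 4380\right) \left(-8159 + 16977\right) + 21665\right) - 8919 = \left(9146 \cdot 8818 + 21665\right) - 8919 = \left(80649428 + 21665\right) - 8919 = 80671093 - 8919 = 80662174$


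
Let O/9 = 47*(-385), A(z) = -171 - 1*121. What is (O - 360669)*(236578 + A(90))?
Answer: -123701391864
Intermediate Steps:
A(z) = -292 (A(z) = -171 - 121 = -292)
O = -162855 (O = 9*(47*(-385)) = 9*(-18095) = -162855)
(O - 360669)*(236578 + A(90)) = (-162855 - 360669)*(236578 - 292) = -523524*236286 = -123701391864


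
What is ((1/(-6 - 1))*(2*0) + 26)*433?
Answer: 11258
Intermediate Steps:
((1/(-6 - 1))*(2*0) + 26)*433 = ((1/(-7))*0 + 26)*433 = (-⅐*1*0 + 26)*433 = (-⅐*0 + 26)*433 = (0 + 26)*433 = 26*433 = 11258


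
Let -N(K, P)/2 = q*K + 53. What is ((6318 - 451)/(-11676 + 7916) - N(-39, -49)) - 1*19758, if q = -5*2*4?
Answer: -62166187/3760 ≈ -16534.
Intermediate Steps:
q = -40 (q = -10*4 = -40)
N(K, P) = -106 + 80*K (N(K, P) = -2*(-40*K + 53) = -2*(53 - 40*K) = -106 + 80*K)
((6318 - 451)/(-11676 + 7916) - N(-39, -49)) - 1*19758 = ((6318 - 451)/(-11676 + 7916) - (-106 + 80*(-39))) - 1*19758 = (5867/(-3760) - (-106 - 3120)) - 19758 = (5867*(-1/3760) - 1*(-3226)) - 19758 = (-5867/3760 + 3226) - 19758 = 12123893/3760 - 19758 = -62166187/3760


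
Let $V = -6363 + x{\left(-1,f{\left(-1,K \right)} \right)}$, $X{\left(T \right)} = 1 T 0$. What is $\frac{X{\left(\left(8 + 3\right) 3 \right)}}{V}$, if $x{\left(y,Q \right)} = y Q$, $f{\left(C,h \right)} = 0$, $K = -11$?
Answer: $0$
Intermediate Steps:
$X{\left(T \right)} = 0$ ($X{\left(T \right)} = T 0 = 0$)
$x{\left(y,Q \right)} = Q y$
$V = -6363$ ($V = -6363 + 0 \left(-1\right) = -6363 + 0 = -6363$)
$\frac{X{\left(\left(8 + 3\right) 3 \right)}}{V} = \frac{0}{-6363} = 0 \left(- \frac{1}{6363}\right) = 0$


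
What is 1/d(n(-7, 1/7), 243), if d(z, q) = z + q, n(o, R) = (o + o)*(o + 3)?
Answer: 1/299 ≈ 0.0033445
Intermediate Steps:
n(o, R) = 2*o*(3 + o) (n(o, R) = (2*o)*(3 + o) = 2*o*(3 + o))
d(z, q) = q + z
1/d(n(-7, 1/7), 243) = 1/(243 + 2*(-7)*(3 - 7)) = 1/(243 + 2*(-7)*(-4)) = 1/(243 + 56) = 1/299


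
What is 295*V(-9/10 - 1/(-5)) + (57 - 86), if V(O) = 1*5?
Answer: 1446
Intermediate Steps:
V(O) = 5
295*V(-9/10 - 1/(-5)) + (57 - 86) = 295*5 + (57 - 86) = 1475 - 29 = 1446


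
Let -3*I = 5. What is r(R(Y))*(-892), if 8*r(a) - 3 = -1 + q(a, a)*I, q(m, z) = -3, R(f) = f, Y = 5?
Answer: -1561/2 ≈ -780.50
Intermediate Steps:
I = -5/3 (I = -⅓*5 = -5/3 ≈ -1.6667)
r(a) = 7/8 (r(a) = 3/8 + (-1 - 3*(-5/3))/8 = 3/8 + (-1 + 5)/8 = 3/8 + (⅛)*4 = 3/8 + ½ = 7/8)
r(R(Y))*(-892) = (7/8)*(-892) = -1561/2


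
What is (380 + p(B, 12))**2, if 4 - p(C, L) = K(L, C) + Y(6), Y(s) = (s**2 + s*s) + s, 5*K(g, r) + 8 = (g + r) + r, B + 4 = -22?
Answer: 2490084/25 ≈ 99603.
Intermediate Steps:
B = -26 (B = -4 - 22 = -26)
K(g, r) = -8/5 + g/5 + 2*r/5 (K(g, r) = -8/5 + ((g + r) + r)/5 = -8/5 + (g + 2*r)/5 = -8/5 + (g/5 + 2*r/5) = -8/5 + g/5 + 2*r/5)
Y(s) = s + 2*s**2 (Y(s) = (s**2 + s**2) + s = 2*s**2 + s = s + 2*s**2)
p(C, L) = -362/5 - 2*C/5 - L/5 (p(C, L) = 4 - ((-8/5 + L/5 + 2*C/5) + 6*(1 + 2*6)) = 4 - ((-8/5 + L/5 + 2*C/5) + 6*(1 + 12)) = 4 - ((-8/5 + L/5 + 2*C/5) + 6*13) = 4 - ((-8/5 + L/5 + 2*C/5) + 78) = 4 - (382/5 + L/5 + 2*C/5) = 4 + (-382/5 - 2*C/5 - L/5) = -362/5 - 2*C/5 - L/5)
(380 + p(B, 12))**2 = (380 + (-362/5 - 2/5*(-26) - 1/5*12))**2 = (380 + (-362/5 + 52/5 - 12/5))**2 = (380 - 322/5)**2 = (1578/5)**2 = 2490084/25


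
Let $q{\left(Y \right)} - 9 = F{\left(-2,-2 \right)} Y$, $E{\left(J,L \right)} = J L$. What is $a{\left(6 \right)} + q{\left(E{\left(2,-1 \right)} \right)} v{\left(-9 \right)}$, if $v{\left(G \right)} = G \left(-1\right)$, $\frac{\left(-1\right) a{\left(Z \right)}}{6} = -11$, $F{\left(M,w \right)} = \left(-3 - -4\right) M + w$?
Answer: $219$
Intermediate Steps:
$F{\left(M,w \right)} = M + w$ ($F{\left(M,w \right)} = \left(-3 + 4\right) M + w = 1 M + w = M + w$)
$a{\left(Z \right)} = 66$ ($a{\left(Z \right)} = \left(-6\right) \left(-11\right) = 66$)
$v{\left(G \right)} = - G$
$q{\left(Y \right)} = 9 - 4 Y$ ($q{\left(Y \right)} = 9 + \left(-2 - 2\right) Y = 9 - 4 Y$)
$a{\left(6 \right)} + q{\left(E{\left(2,-1 \right)} \right)} v{\left(-9 \right)} = 66 + \left(9 - 4 \cdot 2 \left(-1\right)\right) \left(\left(-1\right) \left(-9\right)\right) = 66 + \left(9 - -8\right) 9 = 66 + \left(9 + 8\right) 9 = 66 + 17 \cdot 9 = 66 + 153 = 219$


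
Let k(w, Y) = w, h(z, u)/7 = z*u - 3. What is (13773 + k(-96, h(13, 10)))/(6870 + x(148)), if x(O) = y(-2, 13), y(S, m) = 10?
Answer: 13677/6880 ≈ 1.9879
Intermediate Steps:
h(z, u) = -21 + 7*u*z (h(z, u) = 7*(z*u - 3) = 7*(u*z - 3) = 7*(-3 + u*z) = -21 + 7*u*z)
x(O) = 10
(13773 + k(-96, h(13, 10)))/(6870 + x(148)) = (13773 - 96)/(6870 + 10) = 13677/6880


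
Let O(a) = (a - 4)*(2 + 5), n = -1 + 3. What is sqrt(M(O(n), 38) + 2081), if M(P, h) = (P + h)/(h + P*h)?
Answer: sqrt(126956765)/247 ≈ 45.617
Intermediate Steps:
n = 2
O(a) = -28 + 7*a (O(a) = (-4 + a)*7 = -28 + 7*a)
M(P, h) = (P + h)/(h + P*h)
sqrt(M(O(n), 38) + 2081) = sqrt(((-28 + 7*2) + 38)/(38*(1 + (-28 + 7*2))) + 2081) = sqrt(((-28 + 14) + 38)/(38*(1 + (-28 + 14))) + 2081) = sqrt((-14 + 38)/(38*(1 - 14)) + 2081) = sqrt((1/38)*24/(-13) + 2081) = sqrt((1/38)*(-1/13)*24 + 2081) = sqrt(-12/247 + 2081) = sqrt(513995/247) = sqrt(126956765)/247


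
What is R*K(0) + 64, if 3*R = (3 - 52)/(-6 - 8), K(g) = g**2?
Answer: 64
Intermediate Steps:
R = 7/6 (R = ((3 - 52)/(-6 - 8))/3 = (-49/(-14))/3 = (-49*(-1/14))/3 = (1/3)*(7/2) = 7/6 ≈ 1.1667)
R*K(0) + 64 = (7/6)*0**2 + 64 = (7/6)*0 + 64 = 0 + 64 = 64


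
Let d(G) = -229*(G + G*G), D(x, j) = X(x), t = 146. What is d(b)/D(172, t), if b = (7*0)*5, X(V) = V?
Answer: 0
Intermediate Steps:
D(x, j) = x
b = 0 (b = 0*5 = 0)
d(G) = -229*G - 229*G² (d(G) = -229*(G + G²) = -229*G - 229*G²)
d(b)/D(172, t) = -229*0*(1 + 0)/172 = -229*0*1*(1/172) = 0*(1/172) = 0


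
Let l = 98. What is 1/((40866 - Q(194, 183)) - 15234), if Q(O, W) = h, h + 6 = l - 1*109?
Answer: 1/25649 ≈ 3.8988e-5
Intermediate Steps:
h = -17 (h = -6 + (98 - 1*109) = -6 + (98 - 109) = -6 - 11 = -17)
Q(O, W) = -17
1/((40866 - Q(194, 183)) - 15234) = 1/((40866 - 1*(-17)) - 15234) = 1/((40866 + 17) - 15234) = 1/(40883 - 15234) = 1/25649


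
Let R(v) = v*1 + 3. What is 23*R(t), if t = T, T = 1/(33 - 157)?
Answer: 8533/124 ≈ 68.814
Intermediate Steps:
T = -1/124 (T = 1/(-124) = -1/124 ≈ -0.0080645)
t = -1/124 ≈ -0.0080645
R(v) = 3 + v (R(v) = v + 3 = 3 + v)
23*R(t) = 23*(3 - 1/124) = 23*(371/124) = 8533/124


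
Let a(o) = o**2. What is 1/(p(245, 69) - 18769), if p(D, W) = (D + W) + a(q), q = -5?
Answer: -1/18430 ≈ -5.4259e-5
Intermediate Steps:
p(D, W) = 25 + D + W (p(D, W) = (D + W) + (-5)**2 = (D + W) + 25 = 25 + D + W)
1/(p(245, 69) - 18769) = 1/((25 + 245 + 69) - 18769) = 1/(339 - 18769) = 1/(-18430) = -1/18430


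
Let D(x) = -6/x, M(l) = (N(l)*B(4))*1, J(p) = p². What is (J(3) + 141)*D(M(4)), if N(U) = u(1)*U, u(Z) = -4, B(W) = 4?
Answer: 225/16 ≈ 14.063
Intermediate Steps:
N(U) = -4*U
M(l) = -16*l (M(l) = (-4*l*4)*1 = -16*l*1 = -16*l)
(J(3) + 141)*D(M(4)) = (3² + 141)*(-6/((-16*4))) = (9 + 141)*(-6/(-64)) = 150*(-6*(-1/64)) = 150*(3/32) = 225/16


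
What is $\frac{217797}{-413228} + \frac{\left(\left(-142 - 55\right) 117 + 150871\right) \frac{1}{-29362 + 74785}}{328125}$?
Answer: $- \frac{3246085551479959}{6158924442562500} \approx -0.52705$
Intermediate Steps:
$\frac{217797}{-413228} + \frac{\left(\left(-142 - 55\right) 117 + 150871\right) \frac{1}{-29362 + 74785}}{328125} = 217797 \left(- \frac{1}{413228}\right) + \frac{\left(-197\right) 117 + 150871}{45423} \cdot \frac{1}{328125} = - \frac{217797}{413228} + \left(-23049 + 150871\right) \frac{1}{45423} \cdot \frac{1}{328125} = - \frac{217797}{413228} + 127822 \cdot \frac{1}{45423} \cdot \frac{1}{328125} = - \frac{217797}{413228} + \frac{127822}{45423} \cdot \frac{1}{328125} = - \frac{217797}{413228} + \frac{127822}{14904421875} = - \frac{3246085551479959}{6158924442562500}$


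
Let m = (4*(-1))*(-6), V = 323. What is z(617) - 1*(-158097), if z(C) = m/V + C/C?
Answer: 51065678/323 ≈ 1.5810e+5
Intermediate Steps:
m = 24 (m = -4*(-6) = 24)
z(C) = 347/323 (z(C) = 24/323 + C/C = 24*(1/323) + 1 = 24/323 + 1 = 347/323)
z(617) - 1*(-158097) = 347/323 - 1*(-158097) = 347/323 + 158097 = 51065678/323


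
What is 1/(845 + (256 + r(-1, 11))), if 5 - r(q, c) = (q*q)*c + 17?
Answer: 1/1078 ≈ 0.00092764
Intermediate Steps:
r(q, c) = -12 - c*q² (r(q, c) = 5 - ((q*q)*c + 17) = 5 - (q²*c + 17) = 5 - (c*q² + 17) = 5 - (17 + c*q²) = 5 + (-17 - c*q²) = -12 - c*q²)
1/(845 + (256 + r(-1, 11))) = 1/(845 + (256 + (-12 - 1*11*(-1)²))) = 1/(845 + (256 + (-12 - 1*11*1))) = 1/(845 + (256 + (-12 - 11))) = 1/(845 + (256 - 23)) = 1/(845 + 233) = 1/1078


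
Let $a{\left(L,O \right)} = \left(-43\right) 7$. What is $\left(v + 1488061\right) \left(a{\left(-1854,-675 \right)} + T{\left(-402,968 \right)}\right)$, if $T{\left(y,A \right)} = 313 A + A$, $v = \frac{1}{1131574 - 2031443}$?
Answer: $\frac{406606897130993208}{899869} \approx 4.5185 \cdot 10^{11}$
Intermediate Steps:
$v = - \frac{1}{899869}$ ($v = \frac{1}{-899869} = - \frac{1}{899869} \approx -1.1113 \cdot 10^{-6}$)
$T{\left(y,A \right)} = 314 A$
$a{\left(L,O \right)} = -301$
$\left(v + 1488061\right) \left(a{\left(-1854,-675 \right)} + T{\left(-402,968 \right)}\right) = \left(- \frac{1}{899869} + 1488061\right) \left(-301 + 314 \cdot 968\right) = \frac{1339059964008 \left(-301 + 303952\right)}{899869} = \frac{1339059964008}{899869} \cdot 303651 = \frac{406606897130993208}{899869}$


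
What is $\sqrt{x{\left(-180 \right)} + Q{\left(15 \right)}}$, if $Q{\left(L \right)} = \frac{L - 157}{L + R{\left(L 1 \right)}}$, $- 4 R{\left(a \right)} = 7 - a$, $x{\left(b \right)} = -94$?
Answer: $\frac{2 i \sqrt{7395}}{17} \approx 10.117 i$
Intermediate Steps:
$R{\left(a \right)} = - \frac{7}{4} + \frac{a}{4}$ ($R{\left(a \right)} = - \frac{7 - a}{4} = - \frac{7}{4} + \frac{a}{4}$)
$Q{\left(L \right)} = \frac{-157 + L}{- \frac{7}{4} + \frac{5 L}{4}}$ ($Q{\left(L \right)} = \frac{L - 157}{L + \left(- \frac{7}{4} + \frac{L 1}{4}\right)} = \frac{-157 + L}{L + \left(- \frac{7}{4} + \frac{L}{4}\right)} = \frac{-157 + L}{- \frac{7}{4} + \frac{5 L}{4}}$)
$\sqrt{x{\left(-180 \right)} + Q{\left(15 \right)}} = \sqrt{-94 + \frac{4 \left(-157 + 15\right)}{-7 + 5 \cdot 15}} = \sqrt{-94 + 4 \frac{1}{-7 + 75} \left(-142\right)} = \sqrt{-94 + 4 \cdot \frac{1}{68} \left(-142\right)} = \sqrt{-94 - \frac{142}{17}} = \sqrt{- \frac{1740}{17}} = \frac{2 i \sqrt{7395}}{17}$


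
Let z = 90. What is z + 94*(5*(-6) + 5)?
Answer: -2260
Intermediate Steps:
z + 94*(5*(-6) + 5) = 90 + 94*(5*(-6) + 5) = 90 + 94*(-30 + 5) = 90 + 94*(-25) = 90 - 2350 = -2260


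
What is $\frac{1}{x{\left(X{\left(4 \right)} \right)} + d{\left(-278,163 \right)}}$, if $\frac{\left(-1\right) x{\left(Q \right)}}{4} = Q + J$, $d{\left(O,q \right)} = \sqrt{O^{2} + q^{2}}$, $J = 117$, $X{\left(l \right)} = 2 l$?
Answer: $- \frac{500}{146147} - \frac{\sqrt{103853}}{146147} \approx -0.0056263$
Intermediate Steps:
$x{\left(Q \right)} = -468 - 4 Q$ ($x{\left(Q \right)} = - 4 \left(Q + 117\right) = - 4 \left(117 + Q\right) = -468 - 4 Q$)
$\frac{1}{x{\left(X{\left(4 \right)} \right)} + d{\left(-278,163 \right)}} = \frac{1}{\left(-468 - 4 \cdot 2 \cdot 4\right) + \sqrt{\left(-278\right)^{2} + 163^{2}}} = \frac{1}{\left(-468 - 32\right) + \sqrt{77284 + 26569}} = \frac{1}{\left(-468 - 32\right) + \sqrt{103853}} = \frac{1}{-500 + \sqrt{103853}}$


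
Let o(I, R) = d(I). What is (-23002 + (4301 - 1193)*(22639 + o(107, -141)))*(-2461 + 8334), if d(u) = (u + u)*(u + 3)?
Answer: 842783311090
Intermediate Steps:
d(u) = 2*u*(3 + u) (d(u) = (2*u)*(3 + u) = 2*u*(3 + u))
o(I, R) = 2*I*(3 + I)
(-23002 + (4301 - 1193)*(22639 + o(107, -141)))*(-2461 + 8334) = (-23002 + (4301 - 1193)*(22639 + 2*107*(3 + 107)))*(-2461 + 8334) = (-23002 + 3108*(22639 + 2*107*110))*5873 = (-23002 + 3108*(22639 + 23540))*5873 = (-23002 + 3108*46179)*5873 = (-23002 + 143524332)*5873 = 143501330*5873 = 842783311090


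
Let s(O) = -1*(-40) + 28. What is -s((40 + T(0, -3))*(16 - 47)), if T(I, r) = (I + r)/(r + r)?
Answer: -68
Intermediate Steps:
T(I, r) = (I + r)/(2*r) (T(I, r) = (I + r)/((2*r)) = (I + r)*(1/(2*r)) = (I + r)/(2*r))
s(O) = 68 (s(O) = 40 + 28 = 68)
-s((40 + T(0, -3))*(16 - 47)) = -1*68 = -68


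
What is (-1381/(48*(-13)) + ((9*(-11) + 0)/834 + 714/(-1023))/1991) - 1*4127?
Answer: -242899479522707/58887759216 ≈ -4124.8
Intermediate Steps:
(-1381/(48*(-13)) + ((9*(-11) + 0)/834 + 714/(-1023))/1991) - 1*4127 = (-1381/(-624) + ((-99 + 0)*(1/834) + 714*(-1/1023))*(1/1991)) - 4127 = (-1381*(-1/624) + (-99*1/834 - 238/341)*(1/1991)) - 4127 = (1381/624 + (-33/278 - 238/341)*(1/1991)) - 4127 = (1381/624 - 77417/94798*1/1991) - 4127 = (1381/624 - 77417/188742818) - 4127 = 130302761725/58887759216 - 4127 = -242899479522707/58887759216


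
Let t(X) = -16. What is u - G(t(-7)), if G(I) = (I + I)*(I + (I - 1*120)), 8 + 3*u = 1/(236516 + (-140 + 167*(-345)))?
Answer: -2609910599/536283 ≈ -4866.7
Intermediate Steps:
u = -1430087/536283 (u = -8/3 + 1/(3*(236516 + (-140 + 167*(-345)))) = -8/3 + 1/(3*(236516 + (-140 - 57615))) = -8/3 + 1/(3*(236516 - 57755)) = -8/3 + (⅓)/178761 = -8/3 + (⅓)*(1/178761) = -8/3 + 1/536283 = -1430087/536283 ≈ -2.6667)
G(I) = 2*I*(-120 + 2*I) (G(I) = (2*I)*(I + (I - 120)) = (2*I)*(I + (-120 + I)) = (2*I)*(-120 + 2*I) = 2*I*(-120 + 2*I))
u - G(t(-7)) = -1430087/536283 - 4*(-16)*(-60 - 16) = -1430087/536283 - 4*(-16)*(-76) = -1430087/536283 - 1*4864 = -1430087/536283 - 4864 = -2609910599/536283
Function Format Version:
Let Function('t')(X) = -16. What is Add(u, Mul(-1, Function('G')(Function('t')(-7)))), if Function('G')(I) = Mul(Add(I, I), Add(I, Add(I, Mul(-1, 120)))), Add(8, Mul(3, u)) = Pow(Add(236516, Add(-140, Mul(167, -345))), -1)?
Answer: Rational(-2609910599, 536283) ≈ -4866.7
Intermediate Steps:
u = Rational(-1430087, 536283) (u = Add(Rational(-8, 3), Mul(Rational(1, 3), Pow(Add(236516, Add(-140, Mul(167, -345))), -1))) = Add(Rational(-8, 3), Mul(Rational(1, 3), Pow(Add(236516, Add(-140, -57615)), -1))) = Add(Rational(-8, 3), Mul(Rational(1, 3), Pow(Add(236516, -57755), -1))) = Add(Rational(-8, 3), Mul(Rational(1, 3), Pow(178761, -1))) = Add(Rational(-8, 3), Mul(Rational(1, 3), Rational(1, 178761))) = Add(Rational(-8, 3), Rational(1, 536283)) = Rational(-1430087, 536283) ≈ -2.6667)
Function('G')(I) = Mul(2, I, Add(-120, Mul(2, I))) (Function('G')(I) = Mul(Mul(2, I), Add(I, Add(I, -120))) = Mul(Mul(2, I), Add(I, Add(-120, I))) = Mul(Mul(2, I), Add(-120, Mul(2, I))) = Mul(2, I, Add(-120, Mul(2, I))))
Add(u, Mul(-1, Function('G')(Function('t')(-7)))) = Add(Rational(-1430087, 536283), Mul(-1, Mul(4, -16, Add(-60, -16)))) = Add(Rational(-1430087, 536283), Mul(-1, Mul(4, -16, -76))) = Add(Rational(-1430087, 536283), Mul(-1, 4864)) = Add(Rational(-1430087, 536283), -4864) = Rational(-2609910599, 536283)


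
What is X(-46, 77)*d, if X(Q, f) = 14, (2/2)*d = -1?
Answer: -14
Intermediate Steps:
d = -1
X(-46, 77)*d = 14*(-1) = -14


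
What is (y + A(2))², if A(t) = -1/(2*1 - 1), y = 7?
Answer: 36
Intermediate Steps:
A(t) = -1 (A(t) = -1/(2 - 1) = -1/1 = -1*1 = -1)
(y + A(2))² = (7 - 1)² = 6² = 36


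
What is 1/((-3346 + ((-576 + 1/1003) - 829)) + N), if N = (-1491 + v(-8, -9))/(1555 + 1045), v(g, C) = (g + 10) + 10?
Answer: -2607800/12391138637 ≈ -0.00021046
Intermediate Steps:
v(g, C) = 20 + g (v(g, C) = (10 + g) + 10 = 20 + g)
N = -1479/2600 (N = (-1491 + (20 - 8))/(1555 + 1045) = (-1491 + 12)/2600 = -1479*1/2600 = -1479/2600 ≈ -0.56885)
1/((-3346 + ((-576 + 1/1003) - 829)) + N) = 1/((-3346 + ((-576 + 1/1003) - 829)) - 1479/2600) = 1/((-3346 + (-577727/1003 - 829)) - 1479/2600) = 1/((-3346 - 1409214/1003) - 1479/2600) = 1/(-4765252/1003 - 1479/2600) = 1/(-12391138637/2607800) = -2607800/12391138637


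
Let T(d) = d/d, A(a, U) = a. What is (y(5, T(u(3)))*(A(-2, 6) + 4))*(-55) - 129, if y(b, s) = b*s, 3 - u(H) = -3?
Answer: -679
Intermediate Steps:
u(H) = 6 (u(H) = 3 - 1*(-3) = 3 + 3 = 6)
T(d) = 1
(y(5, T(u(3)))*(A(-2, 6) + 4))*(-55) - 129 = ((5*1)*(-2 + 4))*(-55) - 129 = (5*2)*(-55) - 129 = 10*(-55) - 129 = -550 - 129 = -679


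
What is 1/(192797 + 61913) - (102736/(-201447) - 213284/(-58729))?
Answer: -9406896983811977/3013418193614730 ≈ -3.1217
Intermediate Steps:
1/(192797 + 61913) - (102736/(-201447) - 213284/(-58729)) = 1/254710 - (102736*(-1/201447) - 213284*(-1/58729)) = 1/254710 - (-102736/201447 + 213284/58729) = 1/254710 - 1*36931839404/11830780863 = 1/254710 - 36931839404/11830780863 = -9406896983811977/3013418193614730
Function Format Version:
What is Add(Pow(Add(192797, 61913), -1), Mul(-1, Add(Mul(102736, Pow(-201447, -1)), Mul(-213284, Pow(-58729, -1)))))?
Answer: Rational(-9406896983811977, 3013418193614730) ≈ -3.1217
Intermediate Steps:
Add(Pow(Add(192797, 61913), -1), Mul(-1, Add(Mul(102736, Pow(-201447, -1)), Mul(-213284, Pow(-58729, -1))))) = Add(Pow(254710, -1), Mul(-1, Add(Mul(102736, Rational(-1, 201447)), Mul(-213284, Rational(-1, 58729))))) = Add(Rational(1, 254710), Mul(-1, Add(Rational(-102736, 201447), Rational(213284, 58729)))) = Add(Rational(1, 254710), Mul(-1, Rational(36931839404, 11830780863))) = Add(Rational(1, 254710), Rational(-36931839404, 11830780863)) = Rational(-9406896983811977, 3013418193614730)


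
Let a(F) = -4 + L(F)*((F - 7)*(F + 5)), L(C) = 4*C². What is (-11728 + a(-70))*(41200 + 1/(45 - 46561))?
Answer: 46994582651044833/11629 ≈ 4.0412e+12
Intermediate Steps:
a(F) = -4 + 4*F²*(-7 + F)*(5 + F) (a(F) = -4 + (4*F²)*((F - 7)*(F + 5)) = -4 + (4*F²)*((-7 + F)*(5 + F)) = -4 + 4*F²*(-7 + F)*(5 + F))
(-11728 + a(-70))*(41200 + 1/(45 - 46561)) = (-11728 + (-4 - 140*(-70)² - 8*(-70)³ + 4*(-70)⁴))*(41200 + 1/(45 - 46561)) = (-11728 + (-4 - 140*4900 - 8*(-343000) + 4*24010000))*(41200 + 1/(-46516)) = (-11728 + (-4 - 686000 + 2744000 + 96040000))*(41200 - 1/46516) = (-11728 + 98097996)*(1916459199/46516) = 98086268*(1916459199/46516) = 46994582651044833/11629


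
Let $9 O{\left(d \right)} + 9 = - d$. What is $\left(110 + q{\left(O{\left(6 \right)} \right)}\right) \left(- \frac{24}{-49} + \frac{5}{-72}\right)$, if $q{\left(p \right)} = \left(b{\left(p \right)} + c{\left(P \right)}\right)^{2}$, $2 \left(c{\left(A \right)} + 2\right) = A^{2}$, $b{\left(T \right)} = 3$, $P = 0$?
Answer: $\frac{54871}{1176} \approx 46.659$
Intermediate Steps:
$O{\left(d \right)} = -1 - \frac{d}{9}$ ($O{\left(d \right)} = -1 + \frac{\left(-1\right) d}{9} = -1 - \frac{d}{9}$)
$c{\left(A \right)} = -2 + \frac{A^{2}}{2}$
$q{\left(p \right)} = 1$ ($q{\left(p \right)} = \left(3 - \left(2 - \frac{0^{2}}{2}\right)\right)^{2} = \left(3 + \left(-2 + \frac{1}{2} \cdot 0\right)\right)^{2} = \left(3 + \left(-2 + 0\right)\right)^{2} = \left(3 - 2\right)^{2} = 1^{2} = 1$)
$\left(110 + q{\left(O{\left(6 \right)} \right)}\right) \left(- \frac{24}{-49} + \frac{5}{-72}\right) = \left(110 + 1\right) \left(- \frac{24}{-49} + \frac{5}{-72}\right) = 111 \left(\left(-24\right) \left(- \frac{1}{49}\right) + 5 \left(- \frac{1}{72}\right)\right) = 111 \left(\frac{24}{49} - \frac{5}{72}\right) = 111 \cdot \frac{1483}{3528} = \frac{54871}{1176}$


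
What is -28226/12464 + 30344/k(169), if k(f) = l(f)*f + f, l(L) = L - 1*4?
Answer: -103411147/87416264 ≈ -1.1830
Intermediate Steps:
l(L) = -4 + L (l(L) = L - 4 = -4 + L)
k(f) = f + f*(-4 + f) (k(f) = (-4 + f)*f + f = f*(-4 + f) + f = f + f*(-4 + f))
-28226/12464 + 30344/k(169) = -28226/12464 + 30344/((169*(-3 + 169))) = -28226*1/12464 + 30344/((169*166)) = -14113/6232 + 30344/28054 = -14113/6232 + 30344*(1/28054) = -14113/6232 + 15172/14027 = -103411147/87416264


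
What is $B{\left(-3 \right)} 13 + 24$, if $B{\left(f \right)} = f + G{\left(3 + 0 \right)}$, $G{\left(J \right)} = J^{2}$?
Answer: $102$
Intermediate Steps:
$B{\left(f \right)} = 9 + f$ ($B{\left(f \right)} = f + \left(3 + 0\right)^{2} = f + 3^{2} = f + 9 = 9 + f$)
$B{\left(-3 \right)} 13 + 24 = \left(9 - 3\right) 13 + 24 = 6 \cdot 13 + 24 = 78 + 24 = 102$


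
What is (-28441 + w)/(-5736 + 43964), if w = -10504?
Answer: -38945/38228 ≈ -1.0188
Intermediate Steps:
(-28441 + w)/(-5736 + 43964) = (-28441 - 10504)/(-5736 + 43964) = -38945/38228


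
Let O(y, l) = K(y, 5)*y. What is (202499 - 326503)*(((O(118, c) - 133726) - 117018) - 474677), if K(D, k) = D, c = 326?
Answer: 88228473988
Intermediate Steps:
O(y, l) = y² (O(y, l) = y*y = y²)
(202499 - 326503)*(((O(118, c) - 133726) - 117018) - 474677) = (202499 - 326503)*(((118² - 133726) - 117018) - 474677) = -124004*(((13924 - 133726) - 117018) - 474677) = -124004*((-119802 - 117018) - 474677) = -124004*(-236820 - 474677) = -124004*(-711497) = 88228473988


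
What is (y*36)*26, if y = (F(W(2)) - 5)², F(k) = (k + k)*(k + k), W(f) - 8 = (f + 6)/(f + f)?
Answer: 146039400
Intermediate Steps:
W(f) = 8 + (6 + f)/(2*f) (W(f) = 8 + (f + 6)/(f + f) = 8 + (6 + f)/((2*f)) = 8 + (6 + f)*(1/(2*f)) = 8 + (6 + f)/(2*f))
F(k) = 4*k² (F(k) = (2*k)*(2*k) = 4*k²)
y = 156025 (y = (4*(17/2 + 3/2)² - 5)² = (4*10² - 5)² = (4*100 - 5)² = (400 - 5)² = 395² = 156025)
(y*36)*26 = (156025*36)*26 = 5616900*26 = 146039400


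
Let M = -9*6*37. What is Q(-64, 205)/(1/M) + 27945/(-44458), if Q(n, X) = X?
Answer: -18209580165/44458 ≈ -4.0959e+5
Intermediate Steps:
M = -1998 (M = -54*37 = -1998)
Q(-64, 205)/(1/M) + 27945/(-44458) = 205/(1/(-1998)) + 27945/(-44458) = 205/(-1/1998) + 27945*(-1/44458) = 205*(-1998) - 27945/44458 = -409590 - 27945/44458 = -18209580165/44458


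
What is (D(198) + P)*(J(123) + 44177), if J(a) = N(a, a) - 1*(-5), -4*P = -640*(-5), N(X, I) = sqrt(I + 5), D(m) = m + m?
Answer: -17849528 - 3232*sqrt(2) ≈ -1.7854e+7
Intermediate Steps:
D(m) = 2*m
N(X, I) = sqrt(5 + I)
P = -800 (P = -(-160)*(-5) = -1/4*3200 = -800)
J(a) = 5 + sqrt(5 + a) (J(a) = sqrt(5 + a) - 1*(-5) = sqrt(5 + a) + 5 = 5 + sqrt(5 + a))
(D(198) + P)*(J(123) + 44177) = (2*198 - 800)*((5 + sqrt(5 + 123)) + 44177) = (396 - 800)*((5 + sqrt(128)) + 44177) = -404*((5 + 8*sqrt(2)) + 44177) = -404*(44182 + 8*sqrt(2)) = -17849528 - 3232*sqrt(2)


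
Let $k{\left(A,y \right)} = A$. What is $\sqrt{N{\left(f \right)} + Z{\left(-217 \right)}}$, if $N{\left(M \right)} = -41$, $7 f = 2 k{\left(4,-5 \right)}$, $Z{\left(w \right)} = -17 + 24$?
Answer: $i \sqrt{34} \approx 5.8309 i$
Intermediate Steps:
$Z{\left(w \right)} = 7$
$f = \frac{8}{7}$ ($f = \frac{2 \cdot 4}{7} = \frac{1}{7} \cdot 8 = \frac{8}{7} \approx 1.1429$)
$\sqrt{N{\left(f \right)} + Z{\left(-217 \right)}} = \sqrt{-41 + 7} = \sqrt{-34} = i \sqrt{34}$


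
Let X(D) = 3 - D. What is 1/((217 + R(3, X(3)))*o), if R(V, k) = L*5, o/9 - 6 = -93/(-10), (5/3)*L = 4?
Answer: 10/315333 ≈ 3.1713e-5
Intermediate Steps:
L = 12/5 (L = (3/5)*4 = 12/5 ≈ 2.4000)
o = 1377/10 (o = 54 + 9*(-93/(-10)) = 54 + 9*(-93*(-1/10)) = 54 + 9*(93/10) = 54 + 837/10 = 1377/10 ≈ 137.70)
R(V, k) = 12 (R(V, k) = (12/5)*5 = 12)
1/((217 + R(3, X(3)))*o) = 1/((217 + 12)*(1377/10)) = 1/(229*(1377/10)) = 1/(315333/10) = 10/315333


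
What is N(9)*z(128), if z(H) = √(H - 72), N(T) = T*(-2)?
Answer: -36*√14 ≈ -134.70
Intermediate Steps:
N(T) = -2*T
z(H) = √(-72 + H)
N(9)*z(128) = (-2*9)*√(-72 + 128) = -36*√14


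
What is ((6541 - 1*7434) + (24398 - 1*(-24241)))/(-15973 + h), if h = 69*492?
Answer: 47746/17975 ≈ 2.6562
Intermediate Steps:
h = 33948
((6541 - 1*7434) + (24398 - 1*(-24241)))/(-15973 + h) = ((6541 - 1*7434) + (24398 - 1*(-24241)))/(-15973 + 33948) = ((6541 - 7434) + (24398 + 24241))/17975 = (-893 + 48639)*(1/17975) = 47746*(1/17975) = 47746/17975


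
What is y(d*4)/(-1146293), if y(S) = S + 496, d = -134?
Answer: 40/1146293 ≈ 3.4895e-5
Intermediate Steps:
y(S) = 496 + S
y(d*4)/(-1146293) = (496 - 134*4)/(-1146293) = (496 - 536)*(-1/1146293) = -40*(-1/1146293) = 40/1146293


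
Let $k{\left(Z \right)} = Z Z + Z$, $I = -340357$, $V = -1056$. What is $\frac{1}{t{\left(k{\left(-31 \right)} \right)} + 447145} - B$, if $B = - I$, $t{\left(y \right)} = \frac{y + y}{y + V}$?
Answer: $- \frac{3195862035374}{9389735} \approx -3.4036 \cdot 10^{5}$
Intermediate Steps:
$k{\left(Z \right)} = Z + Z^{2}$ ($k{\left(Z \right)} = Z^{2} + Z = Z + Z^{2}$)
$t{\left(y \right)} = \frac{2 y}{-1056 + y}$ ($t{\left(y \right)} = \frac{y + y}{y - 1056} = \frac{2 y}{-1056 + y}$)
$B = 340357$ ($B = \left(-1\right) \left(-340357\right) = 340357$)
$\frac{1}{t{\left(k{\left(-31 \right)} \right)} + 447145} - B = \frac{1}{\frac{2 \left(- 31 \left(1 - 31\right)\right)}{-1056 - 31 \left(1 - 31\right)} + 447145} - 340357 = \frac{1}{\frac{2 \left(\left(-31\right) \left(-30\right)\right)}{-1056 - -930} + 447145} - 340357 = \frac{1}{2 \cdot 930 \frac{1}{-1056 + 930} + 447145} - 340357 = \frac{1}{2 \cdot 930 \frac{1}{-126} + 447145} - 340357 = \frac{1}{2 \cdot 930 \left(- \frac{1}{126}\right) + 447145} - 340357 = \frac{1}{- \frac{310}{21} + 447145} - 340357 = \frac{1}{\frac{9389735}{21}} - 340357 = \frac{21}{9389735} - 340357 = - \frac{3195862035374}{9389735}$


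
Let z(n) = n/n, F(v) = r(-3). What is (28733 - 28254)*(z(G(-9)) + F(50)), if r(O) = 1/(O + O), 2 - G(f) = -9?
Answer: 2395/6 ≈ 399.17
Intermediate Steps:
G(f) = 11 (G(f) = 2 - 1*(-9) = 2 + 9 = 11)
r(O) = 1/(2*O)
F(v) = -⅙ (F(v) = (½)/(-3) = (½)*(-⅓) = -⅙)
z(n) = 1
(28733 - 28254)*(z(G(-9)) + F(50)) = (28733 - 28254)*(1 - ⅙) = 479*(⅚) = 2395/6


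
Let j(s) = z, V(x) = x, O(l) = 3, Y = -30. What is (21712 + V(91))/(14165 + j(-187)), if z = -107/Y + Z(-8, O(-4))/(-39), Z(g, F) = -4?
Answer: 2834390/1841927 ≈ 1.5388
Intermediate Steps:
z = 477/130 (z = -107/(-30) - 4/(-39) = -107*(-1/30) - 4*(-1/39) = 107/30 + 4/39 = 477/130 ≈ 3.6692)
j(s) = 477/130
(21712 + V(91))/(14165 + j(-187)) = (21712 + 91)/(14165 + 477/130) = 21803/(1841927/130) = 21803*(130/1841927) = 2834390/1841927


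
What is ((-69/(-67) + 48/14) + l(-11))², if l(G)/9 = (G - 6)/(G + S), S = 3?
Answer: 7829595225/14077504 ≈ 556.18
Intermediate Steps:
l(G) = 9*(-6 + G)/(3 + G) (l(G) = 9*((G - 6)/(G + 3)) = 9*((-6 + G)/(3 + G)) = 9*(-6 + G)/(3 + G))
((-69/(-67) + 48/14) + l(-11))² = ((-69/(-67) + 48/14) + 9*(-6 - 11)/(3 - 11))² = ((-69*(-1/67) + 48*(1/14)) + 9*(-17)/(-8))² = ((69/67 + 24/7) + 9*(-⅛)*(-17))² = (2091/469 + 153/8)² = (88485/3752)² = 7829595225/14077504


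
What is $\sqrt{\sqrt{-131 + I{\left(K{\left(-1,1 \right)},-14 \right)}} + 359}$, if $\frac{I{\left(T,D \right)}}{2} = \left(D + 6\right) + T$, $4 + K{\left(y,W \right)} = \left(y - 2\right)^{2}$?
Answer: $\sqrt{359 + i \sqrt{137}} \approx 18.95 + 0.3088 i$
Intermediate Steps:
$K{\left(y,W \right)} = -4 + \left(-2 + y\right)^{2}$ ($K{\left(y,W \right)} = -4 + \left(y - 2\right)^{2} = -4 + \left(-2 + y\right)^{2}$)
$I{\left(T,D \right)} = 12 + 2 D + 2 T$ ($I{\left(T,D \right)} = 2 \left(\left(D + 6\right) + T\right) = 2 \left(\left(6 + D\right) + T\right) = 2 \left(6 + D + T\right) = 12 + 2 D + 2 T$)
$\sqrt{\sqrt{-131 + I{\left(K{\left(-1,1 \right)},-14 \right)}} + 359} = \sqrt{\sqrt{-131 + \left(12 + 2 \left(-14\right) + 2 \left(- (-4 - 1)\right)\right)} + 359} = \sqrt{\sqrt{-131 + \left(12 - 28 + 2 \left(\left(-1\right) \left(-5\right)\right)\right)} + 359} = \sqrt{\sqrt{-131 + \left(12 - 28 + 2 \cdot 5\right)} + 359} = \sqrt{\sqrt{-131 + \left(12 - 28 + 10\right)} + 359} = \sqrt{\sqrt{-131 - 6} + 359} = \sqrt{\sqrt{-137} + 359} = \sqrt{i \sqrt{137} + 359} = \sqrt{359 + i \sqrt{137}}$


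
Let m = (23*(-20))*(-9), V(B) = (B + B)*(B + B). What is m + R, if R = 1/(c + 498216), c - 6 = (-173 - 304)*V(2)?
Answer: 2031042601/490590 ≈ 4140.0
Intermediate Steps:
V(B) = 4*B² (V(B) = (2*B)*(2*B) = 4*B²)
c = -7626 (c = 6 + (-173 - 304)*(4*2²) = 6 - 1908*4 = 6 - 477*16 = 6 - 7632 = -7626)
m = 4140 (m = -460*(-9) = 4140)
R = 1/490590 (R = 1/(-7626 + 498216) = 1/490590 ≈ 2.0384e-6)
m + R = 4140 + 1/490590 = 2031042601/490590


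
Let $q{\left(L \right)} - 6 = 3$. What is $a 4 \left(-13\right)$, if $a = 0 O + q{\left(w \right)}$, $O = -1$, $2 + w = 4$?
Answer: $-468$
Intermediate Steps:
$w = 2$ ($w = -2 + 4 = 2$)
$q{\left(L \right)} = 9$ ($q{\left(L \right)} = 6 + 3 = 9$)
$a = 9$ ($a = 0 \left(-1\right) + 9 = 0 + 9 = 9$)
$a 4 \left(-13\right) = 9 \cdot 4 \left(-13\right) = 36 \left(-13\right) = -468$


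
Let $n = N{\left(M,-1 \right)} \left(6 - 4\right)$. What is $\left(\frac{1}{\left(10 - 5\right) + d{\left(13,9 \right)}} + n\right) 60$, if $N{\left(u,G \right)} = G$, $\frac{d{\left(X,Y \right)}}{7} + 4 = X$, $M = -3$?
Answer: $- \frac{2025}{17} \approx -119.12$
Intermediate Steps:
$d{\left(X,Y \right)} = -28 + 7 X$
$n = -2$ ($n = - (6 - 4) = \left(-1\right) 2 = -2$)
$\left(\frac{1}{\left(10 - 5\right) + d{\left(13,9 \right)}} + n\right) 60 = \left(\frac{1}{\left(10 - 5\right) + \left(-28 + 7 \cdot 13\right)} - 2\right) 60 = \left(\frac{1}{5 + \left(-28 + 91\right)} - 2\right) 60 = \left(\frac{1}{5 + 63} - 2\right) 60 = \left(\frac{1}{68} - 2\right) 60 = \left(- \frac{135}{68}\right) 60 = - \frac{2025}{17}$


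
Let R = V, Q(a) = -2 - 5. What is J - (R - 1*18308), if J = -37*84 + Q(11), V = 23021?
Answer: -7828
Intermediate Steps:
Q(a) = -7
R = 23021
J = -3115 (J = -37*84 - 7 = -3108 - 7 = -3115)
J - (R - 1*18308) = -3115 - (23021 - 1*18308) = -3115 - (23021 - 18308) = -3115 - 1*4713 = -3115 - 4713 = -7828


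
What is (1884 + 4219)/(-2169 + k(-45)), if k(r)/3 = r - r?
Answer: -6103/2169 ≈ -2.8137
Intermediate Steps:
k(r) = 0 (k(r) = 3*(r - r) = 3*0 = 0)
(1884 + 4219)/(-2169 + k(-45)) = (1884 + 4219)/(-2169 + 0) = 6103/(-2169) = 6103*(-1/2169) = -6103/2169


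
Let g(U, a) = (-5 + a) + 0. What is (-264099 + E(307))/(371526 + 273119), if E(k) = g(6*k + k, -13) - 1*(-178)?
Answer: -263939/644645 ≈ -0.40943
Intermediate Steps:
g(U, a) = -5 + a
E(k) = 160 (E(k) = (-5 - 13) - 1*(-178) = -18 + 178 = 160)
(-264099 + E(307))/(371526 + 273119) = (-264099 + 160)/(371526 + 273119) = -263939/644645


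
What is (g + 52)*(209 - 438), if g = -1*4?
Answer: -10992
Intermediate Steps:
g = -4
(g + 52)*(209 - 438) = (-4 + 52)*(209 - 438) = 48*(-229) = -10992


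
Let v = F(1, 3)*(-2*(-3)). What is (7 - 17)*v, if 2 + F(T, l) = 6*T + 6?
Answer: -600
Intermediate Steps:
F(T, l) = 4 + 6*T (F(T, l) = -2 + (6*T + 6) = -2 + (6 + 6*T) = 4 + 6*T)
v = 60 (v = (4 + 6*1)*(-2*(-3)) = (4 + 6)*6 = 10*6 = 60)
(7 - 17)*v = (7 - 17)*60 = -10*60 = -600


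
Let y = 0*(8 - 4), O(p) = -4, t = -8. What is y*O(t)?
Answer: 0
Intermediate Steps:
y = 0 (y = 0*4 = 0)
y*O(t) = 0*(-4) = 0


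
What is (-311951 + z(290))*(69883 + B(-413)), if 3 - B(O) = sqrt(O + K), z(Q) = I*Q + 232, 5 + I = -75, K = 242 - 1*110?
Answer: -23406149234 + 334919*I*sqrt(281) ≈ -2.3406e+10 + 5.6143e+6*I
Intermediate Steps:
K = 132 (K = 242 - 110 = 132)
I = -80 (I = -5 - 75 = -80)
z(Q) = 232 - 80*Q (z(Q) = -80*Q + 232 = 232 - 80*Q)
B(O) = 3 - sqrt(132 + O) (B(O) = 3 - sqrt(O + 132) = 3 - sqrt(132 + O))
(-311951 + z(290))*(69883 + B(-413)) = (-311951 + (232 - 80*290))*(69883 + (3 - sqrt(132 - 413))) = (-311951 + (232 - 23200))*(69883 + (3 - sqrt(-281))) = (-311951 - 22968)*(69883 + (3 - I*sqrt(281))) = -334919*(69883 + (3 - I*sqrt(281))) = -334919*(69886 - I*sqrt(281)) = -23406149234 + 334919*I*sqrt(281)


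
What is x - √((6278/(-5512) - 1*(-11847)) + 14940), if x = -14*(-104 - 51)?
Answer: 2170 - √50863242937/1378 ≈ 2006.3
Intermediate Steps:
x = 2170 (x = -14*(-155) = 2170)
x - √((6278/(-5512) - 1*(-11847)) + 14940) = 2170 - √((6278/(-5512) - 1*(-11847)) + 14940) = 2170 - √((6278*(-1/5512) + 11847) + 14940) = 2170 - √((-3139/2756 + 11847) + 14940) = 2170 - √(32647193/2756 + 14940) = 2170 - √(73821833/2756) = 2170 - √50863242937/1378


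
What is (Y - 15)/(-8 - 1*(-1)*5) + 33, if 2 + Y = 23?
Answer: 31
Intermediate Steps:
Y = 21 (Y = -2 + 23 = 21)
(Y - 15)/(-8 - 1*(-1)*5) + 33 = (21 - 15)/(-8 - 1*(-1)*5) + 33 = 6/(-8 + 1*5) + 33 = 6/(-8 + 5) + 33 = 6/(-3) + 33 = 6*(-⅓) + 33 = -2 + 33 = 31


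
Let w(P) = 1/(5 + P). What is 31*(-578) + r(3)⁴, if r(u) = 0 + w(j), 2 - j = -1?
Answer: -73392127/4096 ≈ -17918.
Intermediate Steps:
j = 3 (j = 2 - 1*(-1) = 2 + 1 = 3)
r(u) = ⅛ (r(u) = 0 + 1/(5 + 3) = 0 + 1/8 = 0 + ⅛ = ⅛)
31*(-578) + r(3)⁴ = 31*(-578) + (⅛)⁴ = -17918 + 1/4096 = -73392127/4096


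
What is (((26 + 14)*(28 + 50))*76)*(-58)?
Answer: -13752960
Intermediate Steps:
(((26 + 14)*(28 + 50))*76)*(-58) = ((40*78)*76)*(-58) = (3120*76)*(-58) = 237120*(-58) = -13752960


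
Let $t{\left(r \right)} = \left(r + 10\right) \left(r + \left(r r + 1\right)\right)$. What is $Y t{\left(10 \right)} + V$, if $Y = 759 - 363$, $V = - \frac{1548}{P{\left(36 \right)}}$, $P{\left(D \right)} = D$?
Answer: $879077$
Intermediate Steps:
$t{\left(r \right)} = \left(10 + r\right) \left(1 + r + r^{2}\right)$ ($t{\left(r \right)} = \left(10 + r\right) \left(r + \left(r^{2} + 1\right)\right) = \left(10 + r\right) \left(r + \left(1 + r^{2}\right)\right) = \left(10 + r\right) \left(1 + r + r^{2}\right)$)
$V = -43$ ($V = - \frac{1548}{36} = \left(-1548\right) \frac{1}{36} = -43$)
$Y = 396$
$Y t{\left(10 \right)} + V = 396 \left(10 + 10^{3} + 11 \cdot 10 + 11 \cdot 10^{2}\right) - 43 = 396 \left(10 + 1000 + 110 + 11 \cdot 100\right) - 43 = 396 \left(10 + 1000 + 110 + 1100\right) - 43 = 396 \cdot 2220 - 43 = 879120 - 43 = 879077$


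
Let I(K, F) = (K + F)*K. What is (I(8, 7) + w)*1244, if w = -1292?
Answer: -1457968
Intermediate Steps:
I(K, F) = K*(F + K) (I(K, F) = (F + K)*K = K*(F + K))
(I(8, 7) + w)*1244 = (8*(7 + 8) - 1292)*1244 = (8*15 - 1292)*1244 = (120 - 1292)*1244 = -1172*1244 = -1457968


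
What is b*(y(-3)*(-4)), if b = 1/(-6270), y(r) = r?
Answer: -2/1045 ≈ -0.0019139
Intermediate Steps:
b = -1/6270 ≈ -0.00015949
b*(y(-3)*(-4)) = -(-1)*(-4)/2090 = -1/6270*12 = -2/1045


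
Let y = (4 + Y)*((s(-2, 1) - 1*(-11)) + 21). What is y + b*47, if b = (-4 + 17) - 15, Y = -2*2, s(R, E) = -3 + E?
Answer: -94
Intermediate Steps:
Y = -4
y = 0 (y = (4 - 4)*(((-3 + 1) - 1*(-11)) + 21) = 0*((-2 + 11) + 21) = 0*(9 + 21) = 0*30 = 0)
b = -2 (b = 13 - 15 = -2)
y + b*47 = 0 - 2*47 = 0 - 94 = -94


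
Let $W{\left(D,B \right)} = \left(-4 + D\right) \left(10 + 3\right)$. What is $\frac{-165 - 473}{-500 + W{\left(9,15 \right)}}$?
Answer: $\frac{22}{15} \approx 1.4667$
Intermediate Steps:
$W{\left(D,B \right)} = -52 + 13 D$ ($W{\left(D,B \right)} = \left(-4 + D\right) 13 = -52 + 13 D$)
$\frac{-165 - 473}{-500 + W{\left(9,15 \right)}} = \frac{-165 - 473}{-500 + \left(-52 + 13 \cdot 9\right)} = - \frac{638}{-500 + \left(-52 + 117\right)} = - \frac{638}{-500 + 65} = - \frac{638}{-435} = \left(-638\right) \left(- \frac{1}{435}\right) = \frac{22}{15}$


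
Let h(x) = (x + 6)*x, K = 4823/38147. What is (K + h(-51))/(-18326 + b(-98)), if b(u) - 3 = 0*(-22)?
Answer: -87552188/698967481 ≈ -0.12526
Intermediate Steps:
K = 4823/38147 (K = 4823*(1/38147) = 4823/38147 ≈ 0.12643)
b(u) = 3 (b(u) = 3 + 0*(-22) = 3 + 0 = 3)
h(x) = x*(6 + x) (h(x) = (6 + x)*x = x*(6 + x))
(K + h(-51))/(-18326 + b(-98)) = (4823/38147 - 51*(6 - 51))/(-18326 + 3) = (4823/38147 - 51*(-45))/(-18323) = (4823/38147 + 2295)*(-1/18323) = (87552188/38147)*(-1/18323) = -87552188/698967481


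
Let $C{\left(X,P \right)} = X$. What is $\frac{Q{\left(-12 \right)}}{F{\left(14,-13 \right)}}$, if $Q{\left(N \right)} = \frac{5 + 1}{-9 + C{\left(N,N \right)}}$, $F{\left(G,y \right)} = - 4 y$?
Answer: $- \frac{1}{182} \approx -0.0054945$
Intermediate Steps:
$Q{\left(N \right)} = \frac{6}{-9 + N}$ ($Q{\left(N \right)} = \frac{5 + 1}{-9 + N} = \frac{6}{-9 + N}$)
$\frac{Q{\left(-12 \right)}}{F{\left(14,-13 \right)}} = \frac{6 \frac{1}{-9 - 12}}{\left(-4\right) \left(-13\right)} = \frac{6 \frac{1}{-21}}{52} = 6 \left(- \frac{1}{21}\right) \frac{1}{52} = \left(- \frac{2}{7}\right) \frac{1}{52} = - \frac{1}{182}$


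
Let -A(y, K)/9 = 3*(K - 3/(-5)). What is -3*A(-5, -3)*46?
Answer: -44712/5 ≈ -8942.4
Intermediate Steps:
A(y, K) = -81/5 - 27*K (A(y, K) = -27*(K - 3/(-5)) = -27*(K - 3*(-⅕)) = -27*(K + ⅗) = -27*(⅗ + K) = -9*(9/5 + 3*K) = -81/5 - 27*K)
-3*A(-5, -3)*46 = -3*(-81/5 - 27*(-3))*46 = -3*(-81/5 + 81)*46 = -3*324/5*46 = -972/5*46 = -44712/5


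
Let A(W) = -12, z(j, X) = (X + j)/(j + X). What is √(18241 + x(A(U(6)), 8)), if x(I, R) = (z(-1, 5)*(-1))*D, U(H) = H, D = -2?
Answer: 3*√2027 ≈ 135.07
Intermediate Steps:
z(j, X) = 1 (z(j, X) = (X + j)/(X + j) = 1)
x(I, R) = 2 (x(I, R) = (1*(-1))*(-2) = -1*(-2) = 2)
√(18241 + x(A(U(6)), 8)) = √(18241 + 2) = √18243 = 3*√2027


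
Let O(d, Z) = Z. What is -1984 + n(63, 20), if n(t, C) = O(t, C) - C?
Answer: -1984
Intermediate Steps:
n(t, C) = 0 (n(t, C) = C - C = 0)
-1984 + n(63, 20) = -1984 + 0 = -1984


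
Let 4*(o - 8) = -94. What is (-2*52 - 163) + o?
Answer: -565/2 ≈ -282.50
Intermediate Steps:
o = -31/2 (o = 8 + (¼)*(-94) = 8 - 47/2 = -31/2 ≈ -15.500)
(-2*52 - 163) + o = (-2*52 - 163) - 31/2 = (-104 - 163) - 31/2 = -267 - 31/2 = -565/2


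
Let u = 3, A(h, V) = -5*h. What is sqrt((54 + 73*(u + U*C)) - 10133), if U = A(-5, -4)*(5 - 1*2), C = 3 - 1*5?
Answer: I*sqrt(20810) ≈ 144.26*I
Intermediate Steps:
C = -2 (C = 3 - 5 = -2)
U = 75 (U = (-5*(-5))*(5 - 1*2) = 25*(5 - 2) = 25*3 = 75)
sqrt((54 + 73*(u + U*C)) - 10133) = sqrt((54 + 73*(3 + 75*(-2))) - 10133) = sqrt((54 + 73*(3 - 150)) - 10133) = sqrt((54 + 73*(-147)) - 10133) = sqrt((54 - 10731) - 10133) = sqrt(-10677 - 10133) = sqrt(-20810) = I*sqrt(20810)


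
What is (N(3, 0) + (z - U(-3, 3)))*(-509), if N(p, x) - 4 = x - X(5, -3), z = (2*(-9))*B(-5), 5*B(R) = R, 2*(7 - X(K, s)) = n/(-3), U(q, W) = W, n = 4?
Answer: -17306/3 ≈ -5768.7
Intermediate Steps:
X(K, s) = 23/3 (X(K, s) = 7 - 2/(-3) = 7 - 2*(-1)/3 = 7 - ½*(-4/3) = 7 + ⅔ = 23/3)
B(R) = R/5
z = 18 (z = (2*(-9))*((⅕)*(-5)) = -18*(-1) = 18)
N(p, x) = -11/3 + x (N(p, x) = 4 + (x - 1*23/3) = 4 + (x - 23/3) = 4 + (-23/3 + x) = -11/3 + x)
(N(3, 0) + (z - U(-3, 3)))*(-509) = ((-11/3 + 0) + (18 - 1*3))*(-509) = (-11/3 + (18 - 3))*(-509) = (-11/3 + 15)*(-509) = (34/3)*(-509) = -17306/3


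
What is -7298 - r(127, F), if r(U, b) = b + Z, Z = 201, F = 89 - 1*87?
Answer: -7501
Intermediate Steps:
F = 2 (F = 89 - 87 = 2)
r(U, b) = 201 + b (r(U, b) = b + 201 = 201 + b)
-7298 - r(127, F) = -7298 - (201 + 2) = -7298 - 1*203 = -7298 - 203 = -7501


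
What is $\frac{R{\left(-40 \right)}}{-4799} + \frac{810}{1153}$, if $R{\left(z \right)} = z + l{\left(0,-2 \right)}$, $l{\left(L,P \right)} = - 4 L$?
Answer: $\frac{3933310}{5533247} \approx 0.71085$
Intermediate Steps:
$R{\left(z \right)} = z$ ($R{\left(z \right)} = z - 0 = z + 0 = z$)
$\frac{R{\left(-40 \right)}}{-4799} + \frac{810}{1153} = - \frac{40}{-4799} + \frac{810}{1153} = \left(-40\right) \left(- \frac{1}{4799}\right) + 810 \cdot \frac{1}{1153} = \frac{40}{4799} + \frac{810}{1153} = \frac{3933310}{5533247}$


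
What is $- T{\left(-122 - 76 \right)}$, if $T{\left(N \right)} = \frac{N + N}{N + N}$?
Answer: $-1$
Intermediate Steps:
$T{\left(N \right)} = 1$ ($T{\left(N \right)} = \frac{2 N}{2 N} = 2 N \frac{1}{2 N} = 1$)
$- T{\left(-122 - 76 \right)} = \left(-1\right) 1 = -1$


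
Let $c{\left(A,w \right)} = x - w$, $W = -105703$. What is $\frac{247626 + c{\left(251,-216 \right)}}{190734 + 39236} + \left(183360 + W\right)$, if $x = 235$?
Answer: $\frac{17859028367}{229970} \approx 77658.0$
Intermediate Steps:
$c{\left(A,w \right)} = 235 - w$
$\frac{247626 + c{\left(251,-216 \right)}}{190734 + 39236} + \left(183360 + W\right) = \frac{247626 + \left(235 - -216\right)}{190734 + 39236} + \left(183360 - 105703\right) = \frac{247626 + \left(235 + 216\right)}{229970} + 77657 = \left(247626 + 451\right) \frac{1}{229970} + 77657 = 248077 \cdot \frac{1}{229970} + 77657 = \frac{248077}{229970} + 77657 = \frac{17859028367}{229970}$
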